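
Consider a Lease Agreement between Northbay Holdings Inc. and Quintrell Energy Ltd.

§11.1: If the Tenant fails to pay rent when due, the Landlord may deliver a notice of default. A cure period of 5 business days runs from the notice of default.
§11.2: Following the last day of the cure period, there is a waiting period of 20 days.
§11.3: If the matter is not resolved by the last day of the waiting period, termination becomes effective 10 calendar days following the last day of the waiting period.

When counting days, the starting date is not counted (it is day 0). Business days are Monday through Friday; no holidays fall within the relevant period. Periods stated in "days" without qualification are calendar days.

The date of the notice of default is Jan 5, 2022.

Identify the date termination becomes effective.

The last day of the cure period: 5 business days after Wednesday, Jan 5, 2022, skipping weekends — Jan 6, Jan 7, Jan 10, Jan 11, Jan 12 — lands on Wednesday, Jan 12, 2022.
Adding 20 calendar days to Jan 12, 2022 gives Feb 1, 2022, which is the last day of the waiting period.
The date termination becomes effective: 10 calendar days after Feb 1, 2022 is Feb 11, 2022.

Feb 11, 2022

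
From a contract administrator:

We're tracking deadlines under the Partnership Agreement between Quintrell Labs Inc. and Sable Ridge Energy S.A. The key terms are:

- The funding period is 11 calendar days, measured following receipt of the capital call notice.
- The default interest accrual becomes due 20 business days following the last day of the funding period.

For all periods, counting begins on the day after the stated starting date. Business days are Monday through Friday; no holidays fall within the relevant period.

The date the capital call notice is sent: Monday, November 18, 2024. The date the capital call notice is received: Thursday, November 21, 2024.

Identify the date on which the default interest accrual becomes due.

December 30, 2024

The last day of the funding period: November 21, 2024 + 11 days = December 2, 2024.
The date on which the default interest accrual becomes due: 20 business days after Monday, December 2, 2024, skipping weekends — Dec 3, Dec 4, Dec 5, Dec 6, …, Dec 26, Dec 27, Dec 30 — lands on Monday, December 30, 2024.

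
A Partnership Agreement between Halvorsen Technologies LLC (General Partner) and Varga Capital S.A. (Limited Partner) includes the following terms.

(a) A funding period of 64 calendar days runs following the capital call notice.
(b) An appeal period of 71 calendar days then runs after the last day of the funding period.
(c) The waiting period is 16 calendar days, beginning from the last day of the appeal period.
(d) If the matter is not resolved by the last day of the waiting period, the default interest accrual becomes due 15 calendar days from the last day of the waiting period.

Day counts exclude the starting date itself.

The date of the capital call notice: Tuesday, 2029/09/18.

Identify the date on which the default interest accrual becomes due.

2030/03/03

The last day of the funding period: 64 calendar days after 2029/09/18 is 2029/11/21.
Adding 71 calendar days to 2029/11/21 gives 2030/01/31, which is the last day of the appeal period.
Adding 16 calendar days to 2030/01/31 gives 2030/02/16, which is the last day of the waiting period.
The date on which the default interest accrual becomes due: 15 calendar days after 2030/02/16 is 2030/03/03.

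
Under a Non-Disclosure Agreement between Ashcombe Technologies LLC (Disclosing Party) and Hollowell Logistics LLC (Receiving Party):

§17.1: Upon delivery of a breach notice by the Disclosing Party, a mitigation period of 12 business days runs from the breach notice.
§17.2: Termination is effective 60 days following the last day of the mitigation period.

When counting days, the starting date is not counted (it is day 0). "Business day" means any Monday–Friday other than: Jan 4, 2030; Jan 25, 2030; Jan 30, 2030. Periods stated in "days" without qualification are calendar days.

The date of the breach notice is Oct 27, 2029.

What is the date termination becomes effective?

Jan 12, 2030

The last day of the mitigation period: counting 12 business days from Saturday, Oct 27, 2029 (Oct 29, Oct 30, Oct 31, Nov 1, …, Nov 9, Nov 12, Nov 13, skipping weekends) reaches Tuesday, Nov 13, 2029.
The date termination becomes effective: Nov 13, 2029 + 60 days = Jan 12, 2030.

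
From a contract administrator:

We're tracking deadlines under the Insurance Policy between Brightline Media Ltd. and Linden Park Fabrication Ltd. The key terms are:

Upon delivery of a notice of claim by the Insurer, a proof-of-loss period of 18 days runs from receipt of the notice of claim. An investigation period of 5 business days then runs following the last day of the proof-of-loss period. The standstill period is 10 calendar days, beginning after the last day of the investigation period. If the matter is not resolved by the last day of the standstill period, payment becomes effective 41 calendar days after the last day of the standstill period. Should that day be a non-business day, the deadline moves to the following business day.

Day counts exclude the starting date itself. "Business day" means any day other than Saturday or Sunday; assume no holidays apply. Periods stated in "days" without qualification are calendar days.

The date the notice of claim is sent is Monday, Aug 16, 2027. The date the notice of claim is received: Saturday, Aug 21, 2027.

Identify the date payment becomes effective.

The last day of the proof-of-loss period: 18 calendar days after Aug 21, 2027 is Sep 8, 2027.
The last day of the investigation period: 5 business days after Wednesday, Sep 8, 2027, skipping weekends — Sep 9, Sep 10, Sep 13, Sep 14, Sep 15 — lands on Wednesday, Sep 15, 2027.
Adding 10 calendar days to Sep 15, 2027 gives Sep 25, 2027, which is the last day of the standstill period.
The date payment becomes effective: Sep 25, 2027 + 41 days = Nov 5, 2027. Nov 5, 2027 is a Friday, so no roll-forward applies.

Nov 5, 2027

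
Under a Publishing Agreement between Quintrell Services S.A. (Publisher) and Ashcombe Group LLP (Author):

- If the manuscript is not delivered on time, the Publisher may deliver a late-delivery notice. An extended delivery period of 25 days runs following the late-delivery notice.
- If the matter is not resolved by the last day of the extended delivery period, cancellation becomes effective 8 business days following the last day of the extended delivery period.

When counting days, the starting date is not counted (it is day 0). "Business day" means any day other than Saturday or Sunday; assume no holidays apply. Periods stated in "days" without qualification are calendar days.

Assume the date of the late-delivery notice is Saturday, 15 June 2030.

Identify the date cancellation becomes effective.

The last day of the extended delivery period: 15 June 2030 + 25 days = 10 July 2030.
The date cancellation becomes effective: 8 business days after Wednesday, 10 July 2030, skipping weekends — Jul 11, Jul 12, Jul 15, Jul 16, Jul 17, Jul 18, Jul 19, Jul 22 — lands on Monday, 22 July 2030.

22 July 2030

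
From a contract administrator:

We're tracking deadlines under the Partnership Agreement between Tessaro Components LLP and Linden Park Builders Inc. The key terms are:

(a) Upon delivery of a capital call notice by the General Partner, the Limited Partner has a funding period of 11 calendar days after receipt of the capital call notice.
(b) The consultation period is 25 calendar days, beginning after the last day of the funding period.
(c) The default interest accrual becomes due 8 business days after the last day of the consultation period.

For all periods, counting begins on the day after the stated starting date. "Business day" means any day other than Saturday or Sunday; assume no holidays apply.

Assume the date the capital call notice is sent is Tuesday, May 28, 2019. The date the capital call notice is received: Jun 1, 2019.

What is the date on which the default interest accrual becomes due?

Jul 17, 2019

The last day of the funding period: Jun 1, 2019 + 11 days = Jun 12, 2019.
Adding 25 calendar days to Jun 12, 2019 gives Jul 7, 2019, which is the last day of the consultation period.
From Sunday, Jul 7, 2019, 8 business days (Jul 8, Jul 9, Jul 10, Jul 11, Jul 12, Jul 15, Jul 16, Jul 17, skipping weekends) brings us to Wednesday, Jul 17, 2019, which is the date on which the default interest accrual becomes due.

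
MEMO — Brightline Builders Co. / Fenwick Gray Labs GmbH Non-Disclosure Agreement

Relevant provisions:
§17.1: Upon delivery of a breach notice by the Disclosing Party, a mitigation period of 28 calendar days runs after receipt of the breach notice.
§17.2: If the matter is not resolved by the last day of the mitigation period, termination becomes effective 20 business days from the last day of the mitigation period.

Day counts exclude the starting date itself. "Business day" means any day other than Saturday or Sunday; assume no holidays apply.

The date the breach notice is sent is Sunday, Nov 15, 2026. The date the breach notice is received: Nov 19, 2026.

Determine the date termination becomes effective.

The last day of the mitigation period: 28 calendar days after Nov 19, 2026 is Dec 17, 2026.
The date termination becomes effective: 20 business days after Thursday, Dec 17, 2026, skipping weekends — Dec 18, Dec 21, Dec 22, Dec 23, …, Jan 12, Jan 13, Jan 14 — lands on Thursday, Jan 14, 2027.

Jan 14, 2027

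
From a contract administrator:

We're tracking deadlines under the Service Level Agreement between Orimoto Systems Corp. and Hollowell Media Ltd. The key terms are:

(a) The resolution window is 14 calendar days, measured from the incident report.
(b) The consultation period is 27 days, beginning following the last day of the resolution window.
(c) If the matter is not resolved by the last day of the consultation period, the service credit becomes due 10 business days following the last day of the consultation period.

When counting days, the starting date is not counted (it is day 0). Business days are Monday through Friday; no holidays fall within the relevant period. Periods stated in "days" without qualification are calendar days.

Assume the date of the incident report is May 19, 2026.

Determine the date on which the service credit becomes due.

The last day of the resolution window: May 19, 2026 + 14 days = June 2, 2026.
The last day of the consultation period: 27 calendar days after June 2, 2026 is June 29, 2026.
The date on which the service credit becomes due: counting 10 business days from Monday, June 29, 2026 (Jun 30, Jul 1, Jul 2, Jul 3, Jul 6, Jul 7, Jul 8, Jul 9, Jul 10, Jul 13, skipping weekends) reaches Monday, July 13, 2026.

July 13, 2026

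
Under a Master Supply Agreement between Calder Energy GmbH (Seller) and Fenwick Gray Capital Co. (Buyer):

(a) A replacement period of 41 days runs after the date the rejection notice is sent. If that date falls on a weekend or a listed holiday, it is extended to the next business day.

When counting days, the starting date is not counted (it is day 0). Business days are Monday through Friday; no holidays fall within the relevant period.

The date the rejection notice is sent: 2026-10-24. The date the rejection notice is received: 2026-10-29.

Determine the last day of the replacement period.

Adding 41 calendar days to 2026-10-24 gives 2026-12-04, which is the last day of the replacement period. 2026-12-04 is a Friday, so no roll-forward applies.

2026-12-04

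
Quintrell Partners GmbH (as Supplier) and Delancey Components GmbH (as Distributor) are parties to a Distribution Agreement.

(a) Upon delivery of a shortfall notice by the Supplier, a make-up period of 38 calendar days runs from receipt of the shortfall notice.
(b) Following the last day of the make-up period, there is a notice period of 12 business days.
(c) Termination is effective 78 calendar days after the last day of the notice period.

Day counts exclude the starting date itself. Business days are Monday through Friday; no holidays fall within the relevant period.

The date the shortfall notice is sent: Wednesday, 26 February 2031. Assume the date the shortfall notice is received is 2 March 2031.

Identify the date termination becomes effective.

12 July 2031

The last day of the make-up period: 38 calendar days after 2 March 2031 is 9 April 2031.
The last day of the notice period: 12 business days after Wednesday, 9 April 2031, skipping weekends — Apr 10, Apr 11, Apr 14, Apr 15, …, Apr 23, Apr 24, Apr 25 — lands on Friday, 25 April 2031.
Adding 78 calendar days to 25 April 2031 gives 12 July 2031, which is the date termination becomes effective.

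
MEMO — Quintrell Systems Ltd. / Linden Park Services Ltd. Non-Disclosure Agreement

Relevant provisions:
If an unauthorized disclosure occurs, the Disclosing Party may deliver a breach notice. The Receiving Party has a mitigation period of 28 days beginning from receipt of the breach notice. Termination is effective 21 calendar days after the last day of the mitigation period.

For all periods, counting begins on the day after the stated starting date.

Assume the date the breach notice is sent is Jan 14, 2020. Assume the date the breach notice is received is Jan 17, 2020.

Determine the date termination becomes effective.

Mar 6, 2020

The last day of the mitigation period: 28 calendar days after Jan 17, 2020 is Feb 14, 2020.
The date termination becomes effective: Feb 14, 2020 + 21 days = Mar 6, 2020.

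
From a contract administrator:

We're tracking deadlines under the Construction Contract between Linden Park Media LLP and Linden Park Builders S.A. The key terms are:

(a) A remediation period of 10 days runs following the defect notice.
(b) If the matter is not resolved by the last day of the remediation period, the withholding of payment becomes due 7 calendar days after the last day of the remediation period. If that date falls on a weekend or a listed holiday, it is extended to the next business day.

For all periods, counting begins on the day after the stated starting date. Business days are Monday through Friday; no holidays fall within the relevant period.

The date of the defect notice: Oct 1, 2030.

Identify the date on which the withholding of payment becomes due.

The last day of the remediation period: Oct 1, 2030 + 10 days = Oct 11, 2030.
Adding 7 calendar days to Oct 11, 2030 gives Oct 18, 2030, which is the date on which the withholding of payment becomes due. Oct 18, 2030 is a Friday, so no roll-forward applies.

Oct 18, 2030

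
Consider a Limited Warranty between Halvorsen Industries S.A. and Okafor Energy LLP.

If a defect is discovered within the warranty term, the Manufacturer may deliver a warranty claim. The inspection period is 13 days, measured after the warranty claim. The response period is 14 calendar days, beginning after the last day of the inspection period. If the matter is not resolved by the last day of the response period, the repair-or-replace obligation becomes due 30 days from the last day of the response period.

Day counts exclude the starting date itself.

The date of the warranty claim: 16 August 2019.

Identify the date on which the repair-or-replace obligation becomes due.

12 October 2019

Adding 13 calendar days to 16 August 2019 gives 29 August 2019, which is the last day of the inspection period.
The last day of the response period: 14 calendar days after 29 August 2019 is 12 September 2019.
The date on which the repair-or-replace obligation becomes due: 30 calendar days after 12 September 2019 is 12 October 2019.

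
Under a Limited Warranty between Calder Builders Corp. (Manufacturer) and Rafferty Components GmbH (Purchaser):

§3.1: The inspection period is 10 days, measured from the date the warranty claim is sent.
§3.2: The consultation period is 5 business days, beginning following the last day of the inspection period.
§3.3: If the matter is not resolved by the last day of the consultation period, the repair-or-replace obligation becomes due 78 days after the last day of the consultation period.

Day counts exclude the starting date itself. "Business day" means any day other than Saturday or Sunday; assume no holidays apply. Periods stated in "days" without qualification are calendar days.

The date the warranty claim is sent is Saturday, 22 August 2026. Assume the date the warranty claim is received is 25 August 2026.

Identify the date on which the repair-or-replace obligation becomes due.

25 November 2026

The last day of the inspection period: 10 calendar days after 22 August 2026 is 1 September 2026.
The last day of the consultation period: counting 5 business days from Tuesday, 1 September 2026 (Sep 2, Sep 3, Sep 4, Sep 7, Sep 8, skipping weekends) reaches Tuesday, 8 September 2026.
Adding 78 calendar days to 8 September 2026 gives 25 November 2026, which is the date on which the repair-or-replace obligation becomes due.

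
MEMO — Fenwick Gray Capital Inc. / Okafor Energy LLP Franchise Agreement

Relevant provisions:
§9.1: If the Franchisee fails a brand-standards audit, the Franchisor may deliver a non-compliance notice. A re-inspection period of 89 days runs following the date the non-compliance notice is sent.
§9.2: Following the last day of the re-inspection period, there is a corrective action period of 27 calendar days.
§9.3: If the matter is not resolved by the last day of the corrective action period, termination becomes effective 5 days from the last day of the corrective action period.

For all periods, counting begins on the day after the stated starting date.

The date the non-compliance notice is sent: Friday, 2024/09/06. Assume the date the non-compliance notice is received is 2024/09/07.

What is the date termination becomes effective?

2025/01/05

The last day of the re-inspection period: 89 calendar days after 2024/09/06 is 2024/12/04.
The last day of the corrective action period: 2024/12/04 + 27 days = 2024/12/31.
The date termination becomes effective: 2024/12/31 + 5 days = 2025/01/05.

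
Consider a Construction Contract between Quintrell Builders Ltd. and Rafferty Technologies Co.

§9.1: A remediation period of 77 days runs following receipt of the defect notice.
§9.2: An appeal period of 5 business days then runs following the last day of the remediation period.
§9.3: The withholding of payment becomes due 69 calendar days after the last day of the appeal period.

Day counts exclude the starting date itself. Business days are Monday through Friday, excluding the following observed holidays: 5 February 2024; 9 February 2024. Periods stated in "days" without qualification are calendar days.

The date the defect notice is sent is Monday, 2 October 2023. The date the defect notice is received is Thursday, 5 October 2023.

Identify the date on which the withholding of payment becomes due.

6 March 2024

The last day of the remediation period: 77 calendar days after 5 October 2023 is 21 December 2023.
From Thursday, 21 December 2023, 5 business days (Dec 22, Dec 25, Dec 26, Dec 27, Dec 28, skipping weekends) brings us to Thursday, 28 December 2023, which is the last day of the appeal period.
Adding 69 calendar days to 28 December 2023 gives 6 March 2024, which is the date on which the withholding of payment becomes due.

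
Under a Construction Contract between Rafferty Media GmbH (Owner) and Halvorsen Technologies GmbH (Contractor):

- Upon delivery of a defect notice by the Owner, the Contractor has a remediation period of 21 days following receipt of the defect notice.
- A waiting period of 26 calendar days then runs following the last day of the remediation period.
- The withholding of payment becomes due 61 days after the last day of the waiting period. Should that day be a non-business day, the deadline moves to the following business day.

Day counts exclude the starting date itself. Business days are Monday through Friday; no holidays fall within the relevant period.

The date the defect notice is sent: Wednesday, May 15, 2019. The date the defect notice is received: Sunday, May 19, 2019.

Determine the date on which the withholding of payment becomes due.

Adding 21 calendar days to May 19, 2019 gives Jun 9, 2019, which is the last day of the remediation period.
The last day of the waiting period: Jun 9, 2019 + 26 days = Jul 5, 2019.
The date on which the withholding of payment becomes due: 61 calendar days after Jul 5, 2019 is Sep 4, 2019. Sep 4, 2019 is a Wednesday, so no roll-forward applies.

Sep 4, 2019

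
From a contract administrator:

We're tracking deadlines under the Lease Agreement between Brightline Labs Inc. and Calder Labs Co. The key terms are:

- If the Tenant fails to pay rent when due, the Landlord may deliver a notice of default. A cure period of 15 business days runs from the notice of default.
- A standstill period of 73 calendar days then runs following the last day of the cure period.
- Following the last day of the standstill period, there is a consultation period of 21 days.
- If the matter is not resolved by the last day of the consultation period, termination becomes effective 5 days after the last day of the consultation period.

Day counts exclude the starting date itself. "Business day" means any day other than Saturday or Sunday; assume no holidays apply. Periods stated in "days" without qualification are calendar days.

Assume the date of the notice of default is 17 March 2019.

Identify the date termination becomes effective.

13 July 2019

The last day of the cure period: counting 15 business days from Sunday, 17 March 2019 (Mar 18, Mar 19, Mar 20, Mar 21, …, Apr 3, Apr 4, Apr 5, skipping weekends) reaches Friday, 5 April 2019.
The last day of the standstill period: 5 April 2019 + 73 days = 17 June 2019.
The last day of the consultation period: 17 June 2019 + 21 days = 8 July 2019.
The date termination becomes effective: 8 July 2019 + 5 days = 13 July 2019.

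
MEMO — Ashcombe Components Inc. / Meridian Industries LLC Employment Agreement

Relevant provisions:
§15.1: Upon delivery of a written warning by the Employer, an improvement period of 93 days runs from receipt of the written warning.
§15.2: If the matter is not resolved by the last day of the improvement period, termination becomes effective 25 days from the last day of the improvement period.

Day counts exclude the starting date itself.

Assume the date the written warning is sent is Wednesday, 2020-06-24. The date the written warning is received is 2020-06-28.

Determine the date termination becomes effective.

2020-10-24

Adding 93 calendar days to 2020-06-28 gives 2020-09-29, which is the last day of the improvement period.
Adding 25 calendar days to 2020-09-29 gives 2020-10-24, which is the date termination becomes effective.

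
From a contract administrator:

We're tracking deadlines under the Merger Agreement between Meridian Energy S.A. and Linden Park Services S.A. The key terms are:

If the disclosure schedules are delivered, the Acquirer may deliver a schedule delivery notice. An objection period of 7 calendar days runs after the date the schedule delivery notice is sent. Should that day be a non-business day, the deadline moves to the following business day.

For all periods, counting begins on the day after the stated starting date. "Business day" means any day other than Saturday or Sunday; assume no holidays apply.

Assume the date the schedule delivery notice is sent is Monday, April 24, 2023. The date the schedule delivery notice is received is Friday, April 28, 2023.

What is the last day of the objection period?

The last day of the objection period: April 24, 2023 + 7 days = May 1, 2023. May 1, 2023 is a Monday, so no roll-forward applies.

May 1, 2023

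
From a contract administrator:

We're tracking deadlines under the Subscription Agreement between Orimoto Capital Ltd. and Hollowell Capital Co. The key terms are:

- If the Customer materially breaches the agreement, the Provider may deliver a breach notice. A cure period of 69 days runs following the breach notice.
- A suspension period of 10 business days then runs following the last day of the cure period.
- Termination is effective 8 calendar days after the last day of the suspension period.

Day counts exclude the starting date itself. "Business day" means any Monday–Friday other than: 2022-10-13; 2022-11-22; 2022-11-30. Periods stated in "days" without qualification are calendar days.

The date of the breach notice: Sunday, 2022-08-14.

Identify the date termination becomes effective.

2022-11-12

Adding 69 calendar days to 2022-08-14 gives 2022-10-22, which is the last day of the cure period.
From Saturday, 2022-10-22, 10 business days (Oct 24, Oct 25, Oct 26, Oct 27, Oct 28, Oct 31, Nov 1, Nov 2, Nov 3, Nov 4, skipping weekends) brings us to Friday, 2022-11-04, which is the last day of the suspension period.
Adding 8 calendar days to 2022-11-04 gives 2022-11-12, which is the date termination becomes effective.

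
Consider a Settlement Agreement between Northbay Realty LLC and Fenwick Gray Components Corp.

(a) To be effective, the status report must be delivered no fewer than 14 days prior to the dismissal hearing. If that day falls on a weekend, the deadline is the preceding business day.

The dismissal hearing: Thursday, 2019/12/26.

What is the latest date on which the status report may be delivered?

2019/12/12

2019/12/26 minus 14 days is 2019/12/12. That is a Thursday, so no adjustment is needed.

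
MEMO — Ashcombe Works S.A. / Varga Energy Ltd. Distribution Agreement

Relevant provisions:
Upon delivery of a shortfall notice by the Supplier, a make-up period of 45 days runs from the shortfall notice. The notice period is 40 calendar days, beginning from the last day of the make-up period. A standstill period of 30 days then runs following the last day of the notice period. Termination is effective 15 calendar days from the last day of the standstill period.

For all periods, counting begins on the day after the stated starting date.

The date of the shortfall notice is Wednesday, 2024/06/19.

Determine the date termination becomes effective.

Adding 45 calendar days to 2024/06/19 gives 2024/08/03, which is the last day of the make-up period.
Adding 40 calendar days to 2024/08/03 gives 2024/09/12, which is the last day of the notice period.
The last day of the standstill period: 30 calendar days after 2024/09/12 is 2024/10/12.
Adding 15 calendar days to 2024/10/12 gives 2024/10/27, which is the date termination becomes effective.

2024/10/27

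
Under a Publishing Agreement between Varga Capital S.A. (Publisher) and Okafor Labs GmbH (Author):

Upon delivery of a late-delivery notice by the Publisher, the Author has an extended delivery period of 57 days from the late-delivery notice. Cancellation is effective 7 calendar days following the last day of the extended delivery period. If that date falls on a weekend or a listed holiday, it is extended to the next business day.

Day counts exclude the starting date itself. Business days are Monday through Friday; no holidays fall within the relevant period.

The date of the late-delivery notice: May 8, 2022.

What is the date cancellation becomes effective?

The last day of the extended delivery period: May 8, 2022 + 57 days = July 4, 2022.
The date cancellation becomes effective: July 4, 2022 + 7 days = July 11, 2022. July 11, 2022 is a Monday, so no roll-forward applies.

July 11, 2022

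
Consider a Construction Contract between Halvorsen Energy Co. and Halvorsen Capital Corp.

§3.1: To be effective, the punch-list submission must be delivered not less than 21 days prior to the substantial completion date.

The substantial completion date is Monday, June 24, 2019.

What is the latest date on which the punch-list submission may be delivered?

June 3, 2019

June 24, 2019 minus 21 days is June 3, 2019.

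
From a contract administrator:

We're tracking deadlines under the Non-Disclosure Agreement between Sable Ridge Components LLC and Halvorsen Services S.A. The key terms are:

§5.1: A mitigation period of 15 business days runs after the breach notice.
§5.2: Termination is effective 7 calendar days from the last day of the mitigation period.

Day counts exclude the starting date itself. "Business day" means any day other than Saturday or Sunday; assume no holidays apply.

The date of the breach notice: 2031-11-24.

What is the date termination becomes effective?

From Monday, 2031-11-24, 15 business days (Nov 25, Nov 26, Nov 27, Nov 28, …, Dec 11, Dec 12, Dec 15, skipping weekends) brings us to Monday, 2031-12-15, which is the last day of the mitigation period.
The date termination becomes effective: 7 calendar days after 2031-12-15 is 2031-12-22.

2031-12-22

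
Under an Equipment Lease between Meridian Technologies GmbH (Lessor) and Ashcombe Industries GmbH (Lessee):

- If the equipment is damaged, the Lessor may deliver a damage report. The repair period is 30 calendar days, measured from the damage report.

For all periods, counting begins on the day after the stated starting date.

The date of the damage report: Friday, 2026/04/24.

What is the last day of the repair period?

The last day of the repair period: 30 calendar days after 2026/04/24 is 2026/05/24.

2026/05/24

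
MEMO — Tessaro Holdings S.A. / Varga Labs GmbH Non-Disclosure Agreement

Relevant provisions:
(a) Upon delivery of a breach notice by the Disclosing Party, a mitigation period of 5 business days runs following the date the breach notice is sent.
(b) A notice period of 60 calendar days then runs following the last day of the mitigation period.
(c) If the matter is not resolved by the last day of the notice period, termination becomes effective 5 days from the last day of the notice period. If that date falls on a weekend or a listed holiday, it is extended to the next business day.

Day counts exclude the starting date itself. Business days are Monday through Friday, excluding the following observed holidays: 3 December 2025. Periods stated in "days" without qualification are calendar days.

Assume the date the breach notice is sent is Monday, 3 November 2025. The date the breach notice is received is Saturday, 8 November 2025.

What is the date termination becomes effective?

From Monday, 3 November 2025, 5 business days (Nov 4, Nov 5, Nov 6, Nov 7, Nov 10, skipping weekends) brings us to Monday, 10 November 2025, which is the last day of the mitigation period.
The last day of the notice period: 10 November 2025 + 60 days = 9 January 2026.
The date termination becomes effective: 9 January 2026 + 5 days = 14 January 2026. 14 January 2026 is a Wednesday and is not a listed holiday, so no roll-forward applies.

14 January 2026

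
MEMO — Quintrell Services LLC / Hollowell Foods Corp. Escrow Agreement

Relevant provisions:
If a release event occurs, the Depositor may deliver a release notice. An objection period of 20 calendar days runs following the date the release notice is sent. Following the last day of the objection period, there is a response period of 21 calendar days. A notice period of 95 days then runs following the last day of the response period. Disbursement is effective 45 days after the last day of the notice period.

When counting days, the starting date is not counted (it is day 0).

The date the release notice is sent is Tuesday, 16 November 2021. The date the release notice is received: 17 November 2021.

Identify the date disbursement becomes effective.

Adding 20 calendar days to 16 November 2021 gives 6 December 2021, which is the last day of the objection period.
Adding 21 calendar days to 6 December 2021 gives 27 December 2021, which is the last day of the response period.
Adding 95 calendar days to 27 December 2021 gives 1 April 2022, which is the last day of the notice period.
The date disbursement becomes effective: 1 April 2022 + 45 days = 16 May 2022.

16 May 2022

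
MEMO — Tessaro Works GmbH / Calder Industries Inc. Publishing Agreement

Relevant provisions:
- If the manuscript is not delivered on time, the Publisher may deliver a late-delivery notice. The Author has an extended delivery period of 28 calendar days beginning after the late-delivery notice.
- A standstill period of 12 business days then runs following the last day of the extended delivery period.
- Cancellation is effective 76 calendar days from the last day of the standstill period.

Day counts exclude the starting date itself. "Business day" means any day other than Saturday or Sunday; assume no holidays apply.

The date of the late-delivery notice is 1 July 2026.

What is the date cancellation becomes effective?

The last day of the extended delivery period: 1 July 2026 + 28 days = 29 July 2026.
The last day of the standstill period: 12 business days after Wednesday, 29 July 2026, skipping weekends — Jul 30, Jul 31, Aug 3, Aug 4, …, Aug 12, Aug 13, Aug 14 — lands on Friday, 14 August 2026.
The date cancellation becomes effective: 76 calendar days after 14 August 2026 is 29 October 2026.

29 October 2026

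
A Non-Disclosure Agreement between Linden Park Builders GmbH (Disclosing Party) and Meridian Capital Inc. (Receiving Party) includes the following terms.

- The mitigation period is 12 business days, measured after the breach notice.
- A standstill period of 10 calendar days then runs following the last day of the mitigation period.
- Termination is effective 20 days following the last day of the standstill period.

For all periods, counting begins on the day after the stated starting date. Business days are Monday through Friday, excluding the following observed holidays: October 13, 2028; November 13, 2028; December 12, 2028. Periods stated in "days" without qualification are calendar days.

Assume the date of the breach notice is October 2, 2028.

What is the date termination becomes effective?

November 18, 2028

From Monday, October 2, 2028, 12 business days (Oct 3, Oct 4, Oct 5, Oct 6, …, Oct 17, Oct 18, Oct 19, skipping weekends and the listed holiday on Oct 13) brings us to Thursday, October 19, 2028, which is the last day of the mitigation period.
The last day of the standstill period: October 19, 2028 + 10 days = October 29, 2028.
Adding 20 calendar days to October 29, 2028 gives November 18, 2028, which is the date termination becomes effective.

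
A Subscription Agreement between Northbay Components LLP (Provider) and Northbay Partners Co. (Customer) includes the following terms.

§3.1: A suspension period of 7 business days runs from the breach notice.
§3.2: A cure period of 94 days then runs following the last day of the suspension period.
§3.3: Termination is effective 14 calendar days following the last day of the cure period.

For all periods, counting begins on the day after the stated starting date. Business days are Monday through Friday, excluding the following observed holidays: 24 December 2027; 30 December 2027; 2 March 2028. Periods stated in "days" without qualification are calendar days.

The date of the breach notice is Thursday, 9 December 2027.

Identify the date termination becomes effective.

6 April 2028

The last day of the suspension period: 7 business days after Thursday, 9 December 2027, skipping weekends — Dec 10, Dec 13, Dec 14, Dec 15, Dec 16, Dec 17, Dec 20 — lands on Monday, 20 December 2027.
The last day of the cure period: 94 calendar days after 20 December 2027 is 23 March 2028.
The date termination becomes effective: 14 calendar days after 23 March 2028 is 6 April 2028.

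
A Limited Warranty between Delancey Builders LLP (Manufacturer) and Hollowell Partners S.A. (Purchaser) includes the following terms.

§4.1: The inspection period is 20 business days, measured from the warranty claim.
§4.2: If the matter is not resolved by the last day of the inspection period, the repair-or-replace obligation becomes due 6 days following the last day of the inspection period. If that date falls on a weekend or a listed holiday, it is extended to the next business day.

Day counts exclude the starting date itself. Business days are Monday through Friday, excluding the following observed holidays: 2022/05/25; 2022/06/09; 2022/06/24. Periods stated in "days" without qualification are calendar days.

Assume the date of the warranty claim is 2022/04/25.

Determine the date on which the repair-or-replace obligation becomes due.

2022/05/30

The last day of the inspection period: 20 business days after Monday, 2022/04/25, skipping weekends — Apr 26, Apr 27, Apr 28, Apr 29, …, May 19, May 20, May 23 — lands on Monday, 2022/05/23.
The date on which the repair-or-replace obligation becomes due: 6 calendar days after 2022/05/23 is 2022/05/29. That falls on a Sunday, so it rolls to the next business day, Monday, 2022/05/30.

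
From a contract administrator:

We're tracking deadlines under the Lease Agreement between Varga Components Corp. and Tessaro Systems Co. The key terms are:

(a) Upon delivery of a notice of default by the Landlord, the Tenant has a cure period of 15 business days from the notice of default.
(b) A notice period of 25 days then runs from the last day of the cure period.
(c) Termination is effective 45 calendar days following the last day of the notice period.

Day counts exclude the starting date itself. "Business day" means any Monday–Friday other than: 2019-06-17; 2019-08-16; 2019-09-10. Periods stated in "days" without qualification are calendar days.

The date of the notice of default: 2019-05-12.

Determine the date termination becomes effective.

The last day of the cure period: counting 15 business days from Sunday, 2019-05-12 (May 13, May 14, May 15, May 16, …, May 29, May 30, May 31, skipping weekends) reaches Friday, 2019-05-31.
The last day of the notice period: 25 calendar days after 2019-05-31 is 2019-06-25.
Adding 45 calendar days to 2019-06-25 gives 2019-08-09, which is the date termination becomes effective.

2019-08-09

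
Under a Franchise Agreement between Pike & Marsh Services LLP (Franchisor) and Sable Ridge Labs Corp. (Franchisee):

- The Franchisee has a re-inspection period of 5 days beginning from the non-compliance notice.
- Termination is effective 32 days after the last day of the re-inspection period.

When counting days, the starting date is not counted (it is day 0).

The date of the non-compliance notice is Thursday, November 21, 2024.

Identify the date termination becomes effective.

December 28, 2024

The last day of the re-inspection period: 5 calendar days after November 21, 2024 is November 26, 2024.
The date termination becomes effective: November 26, 2024 + 32 days = December 28, 2024.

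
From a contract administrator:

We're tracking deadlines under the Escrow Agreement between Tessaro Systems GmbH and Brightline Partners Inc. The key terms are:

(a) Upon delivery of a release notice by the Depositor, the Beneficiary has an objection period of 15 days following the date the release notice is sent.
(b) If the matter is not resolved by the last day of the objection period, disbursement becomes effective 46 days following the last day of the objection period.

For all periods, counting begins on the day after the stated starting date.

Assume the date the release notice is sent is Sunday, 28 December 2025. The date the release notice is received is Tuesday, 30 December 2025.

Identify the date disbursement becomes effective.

27 February 2026

The last day of the objection period: 15 calendar days after 28 December 2025 is 12 January 2026.
The date disbursement becomes effective: 46 calendar days after 12 January 2026 is 27 February 2026.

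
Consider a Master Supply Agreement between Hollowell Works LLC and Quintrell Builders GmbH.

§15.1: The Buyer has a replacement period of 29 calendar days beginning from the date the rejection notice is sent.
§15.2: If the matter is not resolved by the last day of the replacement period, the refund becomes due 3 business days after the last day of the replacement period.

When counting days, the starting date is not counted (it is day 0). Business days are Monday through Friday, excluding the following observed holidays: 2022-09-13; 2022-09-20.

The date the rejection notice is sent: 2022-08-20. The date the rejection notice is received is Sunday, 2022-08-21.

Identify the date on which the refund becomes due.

The last day of the replacement period: 2022-08-20 + 29 days = 2022-09-18.
The date on which the refund becomes due: 3 business days after Sunday, 2022-09-18, skipping weekends and the listed holiday on Sep 20 — Sep 19, Sep 21, Sep 22 — lands on Thursday, 2022-09-22.

2022-09-22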